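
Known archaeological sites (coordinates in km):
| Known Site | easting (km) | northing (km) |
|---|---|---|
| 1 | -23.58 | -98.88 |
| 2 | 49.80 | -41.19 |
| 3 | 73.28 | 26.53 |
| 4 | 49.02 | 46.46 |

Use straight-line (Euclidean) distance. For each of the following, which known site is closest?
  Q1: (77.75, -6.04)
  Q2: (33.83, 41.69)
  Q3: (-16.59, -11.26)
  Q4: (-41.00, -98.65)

Q1 at (77.75, -6.04):
  1: √((-101.33)² + (-92.84)²) = √(10267.7689 + 8619.2656) = 137.43 km
  2: √((-27.95)² + (-35.15)²) = √(781.2025 + 1235.5225) = 44.91 km
  3: √((-4.47)² + (32.57)²) = √(19.9809 + 1060.8049) = 32.88 km
  4: √((-28.73)² + (52.50)²) = √(825.4129 + 2756.2500) = 59.85 km
  → nearest: 3 (32.88 km)
Q2 at (33.83, 41.69):
  1: √((-57.41)² + (-140.57)²) = √(3295.9081 + 19759.9249) = 151.84 km
  2: √((15.97)² + (-82.88)²) = √(255.0409 + 6869.0944) = 84.40 km
  3: √((39.45)² + (-15.16)²) = √(1556.3025 + 229.8256) = 42.26 km
  4: √((15.19)² + (4.77)²) = √(230.7361 + 22.7529) = 15.92 km
  → nearest: 4 (15.92 km)
Q3 at (-16.59, -11.26):
  1: √((-6.99)² + (-87.62)²) = √(48.8601 + 7677.2644) = 87.90 km
  2: √((66.39)² + (-29.93)²) = √(4407.6321 + 895.8049) = 72.82 km
  3: √((89.87)² + (37.79)²) = √(8076.6169 + 1428.0841) = 97.49 km
  4: √((65.61)² + (57.72)²) = √(4304.6721 + 3331.5984) = 87.39 km
  → nearest: 2 (72.82 km)
Q4 at (-41.00, -98.65):
  1: √((17.42)² + (-0.23)²) = √(303.4564 + 0.0529) = 17.42 km
  2: √((90.80)² + (57.46)²) = √(8244.6400 + 3301.6516) = 107.45 km
  3: √((114.28)² + (125.18)²) = √(13059.9184 + 15670.0324) = 169.50 km
  4: √((90.02)² + (145.11)²) = √(8103.6004 + 21056.9121) = 170.76 km
  → nearest: 1 (17.42 km)

Q1→3; Q2→4; Q3→2; Q4→1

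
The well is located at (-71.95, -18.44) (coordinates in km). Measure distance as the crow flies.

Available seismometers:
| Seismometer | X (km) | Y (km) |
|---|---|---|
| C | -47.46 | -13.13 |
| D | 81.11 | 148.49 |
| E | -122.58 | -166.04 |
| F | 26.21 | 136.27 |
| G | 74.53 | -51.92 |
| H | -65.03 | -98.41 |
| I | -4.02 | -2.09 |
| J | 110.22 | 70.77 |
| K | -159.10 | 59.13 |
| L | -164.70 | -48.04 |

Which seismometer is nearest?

Distances from (-71.95, -18.44):
C: √((24.49)² + (5.31)²) = √(599.7601 + 28.1961) = 25.06 km
D: √((153.06)² + (166.93)²) = √(23427.3636 + 27865.6249) = 226.48 km
E: √((-50.63)² + (-147.60)²) = √(2563.3969 + 21785.7600) = 156.04 km
F: √((98.16)² + (154.71)²) = √(9635.3856 + 23935.1841) = 183.22 km
G: √((146.48)² + (-33.48)²) = √(21456.3904 + 1120.9104) = 150.26 km
H: √((6.92)² + (-79.97)²) = √(47.8864 + 6395.2009) = 80.27 km
I: √((67.93)² + (16.35)²) = √(4614.4849 + 267.3225) = 69.87 km
J: √((182.17)² + (89.21)²) = √(33185.9089 + 7958.4241) = 202.84 km
K: √((-87.15)² + (77.57)²) = √(7595.1225 + 6017.1049) = 116.67 km
L: √((-92.75)² + (-29.60)²) = √(8602.5625 + 876.1600) = 97.36 km
Minimum: C at 25.06 km.

C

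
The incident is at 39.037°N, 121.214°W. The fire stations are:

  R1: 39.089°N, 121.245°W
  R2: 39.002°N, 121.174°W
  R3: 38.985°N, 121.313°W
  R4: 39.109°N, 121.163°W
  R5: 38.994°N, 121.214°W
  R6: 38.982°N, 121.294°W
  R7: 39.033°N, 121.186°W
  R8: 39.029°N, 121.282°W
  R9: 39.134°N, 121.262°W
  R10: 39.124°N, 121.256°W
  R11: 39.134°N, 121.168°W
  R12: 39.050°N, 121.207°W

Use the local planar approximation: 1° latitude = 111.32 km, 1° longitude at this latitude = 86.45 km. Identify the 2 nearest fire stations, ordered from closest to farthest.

Distances from 39.037°N, 121.214°W:
R1: √((0.052·111.32)² + (-0.031·86.45)²) = √(33.50835 + 7.18213) = 6.379 km
R2: √((-0.035·111.32)² + (0.040·86.45)²) = √(15.18037 + 11.95776) = 5.209 km
R3: √((-0.052·111.32)² + (-0.099·86.45)²) = √(33.50835 + 73.24878) = 10.332 km
R4: √((0.072·111.32)² + (0.051·86.45)²) = √(64.24087 + 19.43884) = 9.148 km
R5: √((-0.043·111.32)² + (0.000·86.45)²) = √(22.91307 + 0.00000) = 4.787 km
R6: √((-0.055·111.32)² + (-0.080·86.45)²) = √(37.48623 + 47.83106) = 9.237 km
R7: √((-0.004·111.32)² + (0.028·86.45)²) = √(0.19827 + 5.85930) = 2.461 km
R8: √((-0.008·111.32)² + (-0.068·86.45)²) = √(0.79310 + 34.55794) = 5.946 km
R9: √((0.097·111.32)² + (-0.048·86.45)²) = √(116.59767 + 17.21918) = 11.568 km
R10: √((0.087·111.32)² + (-0.042·86.45)²) = √(93.79613 + 13.18343) = 10.343 km
R11: √((0.097·111.32)² + (0.046·86.45)²) = √(116.59767 + 15.81414) = 11.507 km
R12: √((0.013·111.32)² + (0.007·86.45)²) = √(2.09427 + 0.36621) = 1.569 km
Sorted: R12 (1.569 km) < R7 (2.461 km) < R5 (4.787 km) < R2 (5.209 km) < …

R12, R7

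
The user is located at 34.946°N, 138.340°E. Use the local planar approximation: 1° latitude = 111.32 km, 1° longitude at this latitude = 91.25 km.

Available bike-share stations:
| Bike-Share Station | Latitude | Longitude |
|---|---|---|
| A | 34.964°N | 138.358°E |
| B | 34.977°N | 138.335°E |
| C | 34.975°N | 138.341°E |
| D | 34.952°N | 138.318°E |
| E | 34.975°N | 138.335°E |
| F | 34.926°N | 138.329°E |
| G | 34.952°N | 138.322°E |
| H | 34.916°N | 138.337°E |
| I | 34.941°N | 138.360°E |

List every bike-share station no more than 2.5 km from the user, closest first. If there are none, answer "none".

G, I, D, F

Distances from 34.946°N, 138.340°E:
A: 2.591 km
B: 3.481 km
C: 3.230 km
D: 2.116 km
E: 3.260 km
F: 2.442 km
G: 1.773 km
H: 3.351 km
I: 1.908 km
Threshold 2.5 km: G (1.773 km), I (1.908 km), D (2.116 km), F (2.442 km) are within range.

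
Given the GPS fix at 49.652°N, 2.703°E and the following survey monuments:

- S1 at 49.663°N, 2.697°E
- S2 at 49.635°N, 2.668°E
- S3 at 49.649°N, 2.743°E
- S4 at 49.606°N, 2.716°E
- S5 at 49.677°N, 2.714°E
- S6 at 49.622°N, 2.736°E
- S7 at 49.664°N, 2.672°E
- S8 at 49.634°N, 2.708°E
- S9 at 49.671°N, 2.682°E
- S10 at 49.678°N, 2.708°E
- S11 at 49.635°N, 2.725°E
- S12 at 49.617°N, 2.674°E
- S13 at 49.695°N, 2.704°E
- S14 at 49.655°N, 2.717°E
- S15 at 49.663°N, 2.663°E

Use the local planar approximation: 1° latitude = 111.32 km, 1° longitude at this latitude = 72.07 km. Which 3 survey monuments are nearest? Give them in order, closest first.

S14, S1, S8

Distances from 49.652°N, 2.703°E:
S1: 1.299 km
S2: 3.153 km
S3: 2.902 km
S4: 5.206 km
S5: 2.894 km
S6: 4.100 km
S7: 2.603 km
S8: 2.036 km
S9: 2.601 km
S10: 2.917 km
S11: 2.469 km
S12: 4.421 km
S13: 4.787 km
S14: 1.063 km
S15: 3.132 km
Sorted: S14 (1.063 km) < S1 (1.299 km) < S8 (2.036 km) < S11 (2.469 km) < S9 (2.601 km) < …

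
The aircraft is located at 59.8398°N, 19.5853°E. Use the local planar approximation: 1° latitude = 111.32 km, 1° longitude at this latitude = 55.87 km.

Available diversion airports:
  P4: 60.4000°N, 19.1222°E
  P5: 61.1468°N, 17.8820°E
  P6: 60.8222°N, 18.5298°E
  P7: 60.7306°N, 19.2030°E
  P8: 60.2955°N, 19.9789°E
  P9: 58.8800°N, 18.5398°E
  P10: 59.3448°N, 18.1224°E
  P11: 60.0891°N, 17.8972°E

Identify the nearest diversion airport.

Distances from 59.8398°N, 19.5853°E:
P4: √((0.5602·111.32)² + (-0.4631·55.87)²) = √(3888.952192 + 669.432672) = 67.5158 km
P5: √((1.3070·111.32)² + (-1.7033·55.87)²) = √(21168.864863 + 9056.067180) = 173.8532 km
P6: √((0.9824·111.32)² + (-1.0555·55.87)²) = √(11959.777578 + 3477.553484) = 124.2471 km
P7: √((0.8908·111.32)² + (-0.3823·55.87)²) = √(9833.470337 + 456.211196) = 101.4381 km
P8: √((0.4557·111.32)² + (0.3936·55.87)²) = √(2573.383147 + 483.579100) = 55.2898 km
P9: √((-0.9598·111.32)² + (-1.0455·55.87)²) = √(11415.840349 + 3411.971674) = 121.7695 km
P10: √((-0.4950·111.32)² + (-1.4629·55.87)²) = √(3036.384692 + 6680.156277) = 98.5725 km
P11: √((0.2493·111.32)² + (-1.6881·55.87)²) = √(770.177722 + 8895.158324) = 98.3124 km
Minimum: P8 at 55.2898 km.

P8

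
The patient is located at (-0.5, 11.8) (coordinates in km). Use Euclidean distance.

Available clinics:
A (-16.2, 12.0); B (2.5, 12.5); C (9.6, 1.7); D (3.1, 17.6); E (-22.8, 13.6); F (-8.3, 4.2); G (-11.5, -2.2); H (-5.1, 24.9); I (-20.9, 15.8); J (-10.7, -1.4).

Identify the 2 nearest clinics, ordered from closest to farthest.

Distances from (-0.5, 11.8):
A: 15.7 km
B: 3.1 km
C: 14.3 km
D: 6.8 km
E: 22.4 km
F: 10.9 km
G: 17.8 km
H: 13.9 km
I: 20.8 km
J: 16.7 km
Sorted: B (3.1 km) < D (6.8 km) < F (10.9 km) < H (13.9 km) < …

B, D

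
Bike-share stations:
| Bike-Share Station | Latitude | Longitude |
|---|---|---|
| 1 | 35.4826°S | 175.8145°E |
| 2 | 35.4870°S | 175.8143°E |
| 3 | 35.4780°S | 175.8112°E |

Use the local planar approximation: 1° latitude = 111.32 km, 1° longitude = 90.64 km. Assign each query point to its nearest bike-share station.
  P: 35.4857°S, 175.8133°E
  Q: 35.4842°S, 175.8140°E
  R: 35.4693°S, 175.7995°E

P at 35.4857°S, 175.8133°E:
  1: 0.3618 km
  2: 0.1708 km
  3: 0.8780 km
  → nearest: 2 (0.1708 km)
Q at 35.4842°S, 175.8140°E:
  1: 0.1838 km
  2: 0.3129 km
  3: 0.7354 km
  → nearest: 1 (0.1838 km)
R at 35.4693°S, 175.7995°E:
  1: 2.0101 km
  2: 2.3837 km
  3: 1.4362 km
  → nearest: 3 (1.4362 km)

P→2; Q→1; R→3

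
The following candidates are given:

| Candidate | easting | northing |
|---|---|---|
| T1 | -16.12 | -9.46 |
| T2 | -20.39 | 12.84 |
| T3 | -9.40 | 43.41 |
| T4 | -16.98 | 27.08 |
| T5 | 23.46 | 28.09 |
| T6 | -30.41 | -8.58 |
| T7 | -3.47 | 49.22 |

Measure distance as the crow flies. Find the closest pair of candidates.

Pairwise distances:
T3–T7: √((5.93)² + (5.81)²) = √(35.1649 + 33.7561) = 8.30
T1–T6: √((-14.29)² + (0.88)²) = √(204.2041 + 0.7744) = 14.32
T2–T4: √((3.41)² + (14.24)²) = √(11.6281 + 202.7776) = 14.64
T3–T4: √((-7.58)² + (-16.33)²) = √(57.4564 + 266.6689) = 18.00
T1–T2: √((-4.27)² + (22.30)²) = √(18.2329 + 497.2900) = 22.71
T2–T6: √((-10.02)² + (-21.42)²) = √(100.4004 + 458.8164) = 23.65
T4–T7: √((13.51)² + (22.14)²) = √(182.5201 + 490.1796) = 25.94
T2–T3: √((10.99)² + (30.57)²) = √(120.7801 + 934.5249) = 32.49
T5–T7: √((-26.93)² + (21.13)²) = √(725.2249 + 446.4769) = 34.23
T3–T5: √((32.86)² + (-15.32)²) = √(1079.7796 + 234.7024) = 36.26
T1–T4: √((-0.86)² + (36.54)²) = √(0.7396 + 1335.1716) = 36.55
T4–T6: √((-13.43)² + (-35.66)²) = √(180.3649 + 1271.6356) = 38.11
T2–T7: √((16.92)² + (36.38)²) = √(286.2864 + 1323.5044) = 40.12
T4–T5: √((40.44)² + (1.01)²) = √(1635.3936 + 1.0201) = 40.45
T2–T5: √((43.85)² + (15.25)²) = √(1922.8225 + 232.5625) = 46.43
T1–T3: √((6.72)² + (52.87)²) = √(45.1584 + 2795.2369) = 53.30
T1–T5: √((39.58)² + (37.55)²) = √(1566.5764 + 1410.0025) = 54.56
T3–T6: √((-21.01)² + (-51.99)²) = √(441.4201 + 2702.9601) = 56.07
T1–T7: √((12.65)² + (58.68)²) = √(160.0225 + 3443.3424) = 60.03
T6–T7: √((26.94)² + (57.80)²) = √(725.7636 + 3340.8400) = 63.77
T5–T6: √((-53.87)² + (-36.67)²) = √(2901.9769 + 1344.6889) = 65.17
Closest pair: T3–T7 at 8.30.

T3 and T7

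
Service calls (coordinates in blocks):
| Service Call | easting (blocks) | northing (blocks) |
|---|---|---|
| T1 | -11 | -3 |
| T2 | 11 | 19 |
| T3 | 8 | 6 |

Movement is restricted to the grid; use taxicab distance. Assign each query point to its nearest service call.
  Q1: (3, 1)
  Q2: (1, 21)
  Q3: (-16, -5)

Q1 at (3, 1):
  T1: |-14| + |-4| = 14 + 4 = 18 blocks
  T2: |8| + |18| = 8 + 18 = 26 blocks
  T3: |5| + |5| = 5 + 5 = 10 blocks
  → nearest: T3 (10 blocks)
Q2 at (1, 21):
  T1: |-12| + |-24| = 12 + 24 = 36 blocks
  T2: |10| + |-2| = 10 + 2 = 12 blocks
  T3: |7| + |-15| = 7 + 15 = 22 blocks
  → nearest: T2 (12 blocks)
Q3 at (-16, -5):
  T1: |5| + |2| = 5 + 2 = 7 blocks
  T2: |27| + |24| = 27 + 24 = 51 blocks
  T3: |24| + |11| = 24 + 11 = 35 blocks
  → nearest: T1 (7 blocks)

Q1→T3; Q2→T2; Q3→T1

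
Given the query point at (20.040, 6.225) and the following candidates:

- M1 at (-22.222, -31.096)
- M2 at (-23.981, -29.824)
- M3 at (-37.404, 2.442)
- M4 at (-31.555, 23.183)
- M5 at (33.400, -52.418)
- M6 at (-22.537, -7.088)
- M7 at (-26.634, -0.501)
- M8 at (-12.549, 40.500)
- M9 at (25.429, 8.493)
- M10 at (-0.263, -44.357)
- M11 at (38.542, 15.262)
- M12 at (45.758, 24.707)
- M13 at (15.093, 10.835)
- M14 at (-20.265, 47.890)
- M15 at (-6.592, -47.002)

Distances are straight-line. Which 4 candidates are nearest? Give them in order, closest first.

M9, M13, M11, M12

Distances from (20.040, 6.225):
M1: 56.382
M2: 56.898
M3: 57.568
M4: 54.310
M5: 60.146
M6: 44.610
M7: 47.156
M8: 47.295
M9: 5.847
M10: 54.505
M11: 20.591
M12: 31.670
M13: 6.762
M14: 57.970
M15: 59.518
Sorted: M9 (5.847) < M13 (6.762) < M11 (20.591) < M12 (31.670) < M6 (44.610) < M7 (47.156) < …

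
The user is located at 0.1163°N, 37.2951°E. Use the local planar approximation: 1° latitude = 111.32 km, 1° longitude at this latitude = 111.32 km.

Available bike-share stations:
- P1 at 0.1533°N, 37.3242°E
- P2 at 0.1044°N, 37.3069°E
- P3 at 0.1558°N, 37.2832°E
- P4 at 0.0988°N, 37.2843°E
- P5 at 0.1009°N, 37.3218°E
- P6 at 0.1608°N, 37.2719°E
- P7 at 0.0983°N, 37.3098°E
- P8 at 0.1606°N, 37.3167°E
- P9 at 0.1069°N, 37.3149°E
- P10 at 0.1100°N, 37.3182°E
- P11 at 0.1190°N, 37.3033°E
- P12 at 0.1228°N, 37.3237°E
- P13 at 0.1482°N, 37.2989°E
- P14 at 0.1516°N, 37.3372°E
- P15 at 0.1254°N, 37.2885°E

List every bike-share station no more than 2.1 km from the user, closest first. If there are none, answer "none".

P11, P15, P2

Distances from 0.1163°N, 37.2951°E:
P1: √((0.0370·111.32)² + (0.0291·111.32)²) = √(16.964843 + 10.493790) = 5.2401 km
P2: √((-0.0119·111.32)² + (0.0118·111.32)²) = √(1.754851 + 1.725482) = 1.8656 km
P3: √((0.0395·111.32)² + (-0.0119·111.32)²) = √(19.334840 + 1.754851) = 4.5924 km
P4: √((-0.0175·111.32)² + (-0.0108·111.32)²) = √(3.795094 + 1.445419) = 2.2892 km
P5: √((-0.0154·111.32)² + (0.0267·111.32)²) = √(2.938920 + 8.834234) = 3.4312 km
P6: √((0.0445·111.32)² + (-0.0232·111.32)²) = √(24.539540 + 6.669947) = 5.5865 km
P7: √((-0.0180·111.32)² + (0.0147·111.32)²) = √(4.015054 + 2.677818) = 2.5871 km
P8: √((0.0443·111.32)² + (0.0216·111.32)²) = √(24.319456 + 5.781678) = 5.4864 km
P9: √((-0.0094·111.32)² + (0.0198·111.32)²) = √(1.094970 + 4.858216) = 2.4399 km
P10: √((-0.0063·111.32)² + (0.0231·111.32)²) = √(0.491844 + 6.612571) = 2.6654 km
P11: √((0.0027·111.32)² + (0.0082·111.32)²) = √(0.090339 + 0.833248) = 0.9610 km
P12: √((0.0065·111.32)² + (0.0286·111.32)²) = √(0.523568 + 10.136277) = 3.2649 km
P13: √((0.0319·111.32)² + (0.0038·111.32)²) = √(12.610368 + 0.178943) = 3.5762 km
P14: √((0.0353·111.32)² + (0.0421·111.32)²) = √(15.441725 + 21.963957) = 6.1160 km
P15: √((0.0091·111.32)² + (-0.0066·111.32)²) = √(1.026193 + 0.539802) = 1.2514 km
Threshold 2.1 km: P11 (0.9610 km), P15 (1.2514 km), P2 (1.8656 km) are within range.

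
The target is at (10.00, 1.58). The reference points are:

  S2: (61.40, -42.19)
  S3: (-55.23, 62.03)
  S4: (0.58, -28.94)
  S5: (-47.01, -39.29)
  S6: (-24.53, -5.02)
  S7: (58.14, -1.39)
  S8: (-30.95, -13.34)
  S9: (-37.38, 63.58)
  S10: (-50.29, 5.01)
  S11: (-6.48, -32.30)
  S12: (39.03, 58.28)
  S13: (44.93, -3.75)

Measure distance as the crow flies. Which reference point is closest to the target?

Distances from (10.00, 1.58):
S2: √((51.40)² + (-43.77)²) = √(2641.9600 + 1915.8129) = 67.51
S3: √((-65.23)² + (60.45)²) = √(4254.9529 + 3654.2025) = 88.93
S4: √((-9.42)² + (-30.52)²) = √(88.7364 + 931.4704) = 31.94
S5: √((-57.01)² + (-40.87)²) = √(3250.1401 + 1670.3569) = 70.15
S6: √((-34.53)² + (-6.60)²) = √(1192.3209 + 43.5600) = 35.16
S7: √((48.14)² + (-2.97)²) = √(2317.4596 + 8.8209) = 48.23
S8: √((-40.95)² + (-14.92)²) = √(1676.9025 + 222.6064) = 43.58
S9: √((-47.38)² + (62.00)²) = √(2244.8644 + 3844.0000) = 78.03
S10: √((-60.29)² + (3.43)²) = √(3634.8841 + 11.7649) = 60.39
S11: √((-16.48)² + (-33.88)²) = √(271.5904 + 1147.8544) = 37.68
S12: √((29.03)² + (56.70)²) = √(842.7409 + 3214.8900) = 63.70
S13: √((34.93)² + (-5.33)²) = √(1220.1049 + 28.4089) = 35.33
Minimum: S4 at 31.94.

S4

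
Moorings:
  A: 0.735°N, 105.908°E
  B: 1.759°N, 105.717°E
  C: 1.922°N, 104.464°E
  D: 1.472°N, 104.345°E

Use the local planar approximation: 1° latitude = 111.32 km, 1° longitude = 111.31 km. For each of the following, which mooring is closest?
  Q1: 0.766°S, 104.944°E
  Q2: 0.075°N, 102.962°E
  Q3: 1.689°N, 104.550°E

Q1→A; Q2→D; Q3→C

Q1 at 0.766°S, 104.944°E:
  A: 198.578 km
  B: 293.957 km
  C: 303.961 km
  D: 257.902 km
  → nearest: A (198.578 km)
Q2 at 0.075°N, 102.962°E:
  A: 336.049 km
  B: 359.419 km
  C: 265.003 km
  D: 218.821 km
  → nearest: D (218.821 km)
Q3 at 1.689°N, 104.550°E:
  A: 184.736 km
  B: 130.132 km
  C: 27.648 km
  D: 33.230 km
  → nearest: C (27.648 km)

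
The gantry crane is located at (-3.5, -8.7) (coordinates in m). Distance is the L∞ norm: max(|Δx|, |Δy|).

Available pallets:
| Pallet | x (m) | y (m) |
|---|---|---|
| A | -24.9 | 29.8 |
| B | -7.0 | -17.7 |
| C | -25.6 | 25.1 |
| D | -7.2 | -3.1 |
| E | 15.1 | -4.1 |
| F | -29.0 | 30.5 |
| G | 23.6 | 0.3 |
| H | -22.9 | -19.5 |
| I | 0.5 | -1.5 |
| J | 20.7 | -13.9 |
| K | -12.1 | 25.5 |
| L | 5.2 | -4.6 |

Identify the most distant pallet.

F

Distances from (-3.5, -8.7):
A: 38.5 m
B: 9.0 m
C: 33.8 m
D: 5.6 m
E: 18.6 m
F: 39.2 m
G: 27.1 m
H: 19.4 m
I: 7.2 m
J: 24.2 m
K: 34.2 m
L: 8.7 m
Maximum: F at 39.2 m.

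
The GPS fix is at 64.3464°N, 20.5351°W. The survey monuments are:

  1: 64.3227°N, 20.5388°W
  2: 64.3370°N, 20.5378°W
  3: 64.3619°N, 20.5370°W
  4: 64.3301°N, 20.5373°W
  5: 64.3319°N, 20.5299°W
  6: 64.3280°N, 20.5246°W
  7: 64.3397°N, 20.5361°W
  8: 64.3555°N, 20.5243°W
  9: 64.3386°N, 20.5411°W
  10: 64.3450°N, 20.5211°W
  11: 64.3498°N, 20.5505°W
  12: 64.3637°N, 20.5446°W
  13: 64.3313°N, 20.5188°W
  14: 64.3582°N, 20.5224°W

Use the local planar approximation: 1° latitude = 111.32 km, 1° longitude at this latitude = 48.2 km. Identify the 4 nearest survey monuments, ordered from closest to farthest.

Distances from 64.3464°N, 20.5351°W:
1: 2.6443 km
2: 1.0545 km
3: 1.7279 km
4: 1.8176 km
5: 1.6335 km
6: 2.1099 km
7: 0.7474 km
8: 1.1389 km
9: 0.9152 km
10: 0.6926 km
11: 0.8332 km
12: 1.9795 km
13: 1.8555 km
14: 1.4492 km
Sorted: 10 (0.6926 km) < 7 (0.7474 km) < 11 (0.8332 km) < 9 (0.9152 km) < 2 (1.0545 km) < 8 (1.1389 km) < …

10, 7, 11, 9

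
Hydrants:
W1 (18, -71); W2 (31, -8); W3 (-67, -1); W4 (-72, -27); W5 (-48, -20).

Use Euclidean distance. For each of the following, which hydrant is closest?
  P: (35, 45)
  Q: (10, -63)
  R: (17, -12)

P→W2; Q→W1; R→W2

P at (35, 45):
  W1: 117.2
  W2: 53.2
  W3: 111.9
  W4: 129.0
  W5: 105.4
  → nearest: W2 (53.2)
Q at (10, -63):
  W1: 11.3
  W2: 58.9
  W3: 98.9
  W4: 89.6
  W5: 72.2
  → nearest: W1 (11.3)
R at (17, -12):
  W1: 59.0
  W2: 14.6
  W3: 84.7
  W4: 90.3
  W5: 65.5
  → nearest: W2 (14.6)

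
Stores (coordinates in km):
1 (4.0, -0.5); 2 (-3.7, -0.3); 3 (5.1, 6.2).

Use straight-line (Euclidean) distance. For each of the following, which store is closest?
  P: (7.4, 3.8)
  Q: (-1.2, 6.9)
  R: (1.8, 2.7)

P at (7.4, 3.8):
  1: √((-3.4)² + (-4.3)²) = √(11.5600 + 18.4900) = 5.48 km
  2: √((-11.1)² + (-4.1)²) = √(123.2100 + 16.8100) = 11.83 km
  3: √((-2.3)² + (2.4)²) = √(5.2900 + 5.7600) = 3.32 km
  → nearest: 3 (3.32 km)
Q at (-1.2, 6.9):
  1: √((5.2)² + (-7.4)²) = √(27.0400 + 54.7600) = 9.04 km
  2: √((-2.5)² + (-7.2)²) = √(6.2500 + 51.8400) = 7.62 km
  3: √((6.3)² + (-0.7)²) = √(39.6900 + 0.4900) = 6.34 km
  → nearest: 3 (6.34 km)
R at (1.8, 2.7):
  1: √((2.2)² + (-3.2)²) = √(4.8400 + 10.2400) = 3.88 km
  2: √((-5.5)² + (-3.0)²) = √(30.2500 + 9.0000) = 6.26 km
  3: √((3.3)² + (3.5)²) = √(10.8900 + 12.2500) = 4.81 km
  → nearest: 1 (3.88 km)

P→3; Q→3; R→1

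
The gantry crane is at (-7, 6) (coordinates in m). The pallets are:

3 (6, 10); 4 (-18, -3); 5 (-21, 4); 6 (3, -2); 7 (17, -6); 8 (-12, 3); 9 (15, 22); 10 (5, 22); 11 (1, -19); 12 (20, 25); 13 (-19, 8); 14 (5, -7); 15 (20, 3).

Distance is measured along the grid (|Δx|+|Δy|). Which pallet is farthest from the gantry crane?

Distances from (-7, 6):
3: |13| + |4| = 13 + 4 = 17 m
4: |-11| + |-9| = 11 + 9 = 20 m
5: |-14| + |-2| = 14 + 2 = 16 m
6: |10| + |-8| = 10 + 8 = 18 m
7: |24| + |-12| = 24 + 12 = 36 m
8: |-5| + |-3| = 5 + 3 = 8 m
9: |22| + |16| = 22 + 16 = 38 m
10: |12| + |16| = 12 + 16 = 28 m
11: |8| + |-25| = 8 + 25 = 33 m
12: |27| + |19| = 27 + 19 = 46 m
13: |-12| + |2| = 12 + 2 = 14 m
14: |12| + |-13| = 12 + 13 = 25 m
15: |27| + |-3| = 27 + 3 = 30 m
Maximum: 12 at 46 m.

12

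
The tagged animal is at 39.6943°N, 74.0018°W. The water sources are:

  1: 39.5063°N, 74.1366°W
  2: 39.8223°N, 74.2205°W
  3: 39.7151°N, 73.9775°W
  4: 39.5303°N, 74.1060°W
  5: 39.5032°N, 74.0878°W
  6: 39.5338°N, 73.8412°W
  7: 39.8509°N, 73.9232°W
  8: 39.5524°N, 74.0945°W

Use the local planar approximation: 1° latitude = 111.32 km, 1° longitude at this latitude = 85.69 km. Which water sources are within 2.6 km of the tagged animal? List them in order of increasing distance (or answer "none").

none

Distances from 39.6943°N, 74.0018°W:
1: 23.9043 km
2: 23.5422 km
3: 3.1140 km
4: 20.3230 km
5: 22.5135 km
6: 22.5524 km
7: 18.6886 km
8: 17.6811 km
Threshold 2.6 km: none within range.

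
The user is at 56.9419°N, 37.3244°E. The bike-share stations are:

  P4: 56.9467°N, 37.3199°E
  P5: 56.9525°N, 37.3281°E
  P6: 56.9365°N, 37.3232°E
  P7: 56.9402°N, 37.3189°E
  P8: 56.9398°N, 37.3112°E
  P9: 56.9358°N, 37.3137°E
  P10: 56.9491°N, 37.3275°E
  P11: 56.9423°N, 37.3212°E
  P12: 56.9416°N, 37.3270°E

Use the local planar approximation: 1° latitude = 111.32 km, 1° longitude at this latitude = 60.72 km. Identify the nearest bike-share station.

Distances from 56.9419°N, 37.3244°E:
P4: 0.6001 km
P5: 1.2012 km
P6: 0.6055 km
P7: 0.3839 km
P8: 0.8349 km
P9: 0.9398 km
P10: 0.8233 km
P11: 0.1993 km
P12: 0.1614 km
Minimum: P12 at 0.1614 km.

P12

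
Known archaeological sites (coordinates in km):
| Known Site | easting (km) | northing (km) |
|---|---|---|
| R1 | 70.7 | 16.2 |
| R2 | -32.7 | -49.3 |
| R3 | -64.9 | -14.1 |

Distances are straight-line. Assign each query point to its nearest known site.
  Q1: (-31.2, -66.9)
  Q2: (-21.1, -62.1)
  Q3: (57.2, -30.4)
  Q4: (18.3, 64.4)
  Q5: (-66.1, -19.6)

Q1 at (-31.2, -66.9):
  R1: √((101.9)² + (83.1)²) = √(10383.610 + 6905.610) = 131.5 km
  R2: √((-1.5)² + (17.6)²) = √(2.250 + 309.760) = 17.7 km
  R3: √((-33.7)² + (52.8)²) = √(1135.690 + 2787.840) = 62.6 km
  → nearest: R2 (17.7 km)
Q2 at (-21.1, -62.1):
  R1: √((91.8)² + (78.3)²) = √(8427.240 + 6130.890) = 120.7 km
  R2: √((-11.6)² + (12.8)²) = √(134.560 + 163.840) = 17.3 km
  R3: √((-43.8)² + (48.0)²) = √(1918.440 + 2304.000) = 65.0 km
  → nearest: R2 (17.3 km)
Q3 at (57.2, -30.4):
  R1: √((13.5)² + (46.6)²) = √(182.250 + 2171.560) = 48.5 km
  R2: √((-89.9)² + (-18.9)²) = √(8082.010 + 357.210) = 91.9 km
  R3: √((-122.1)² + (16.3)²) = √(14908.410 + 265.690) = 123.2 km
  → nearest: R1 (48.5 km)
Q4 at (18.3, 64.4):
  R1: √((52.4)² + (-48.2)²) = √(2745.760 + 2323.240) = 71.2 km
  R2: √((-51.0)² + (-113.7)²) = √(2601.000 + 12927.690) = 124.6 km
  R3: √((-83.2)² + (-78.5)²) = √(6922.240 + 6162.250) = 114.4 km
  → nearest: R1 (71.2 km)
Q5 at (-66.1, -19.6):
  R1: √((136.8)² + (35.8)²) = √(18714.240 + 1281.640) = 141.4 km
  R2: √((33.4)² + (-29.7)²) = √(1115.560 + 882.090) = 44.7 km
  R3: √((1.2)² + (5.5)²) = √(1.440 + 30.250) = 5.6 km
  → nearest: R3 (5.6 km)

Q1→R2; Q2→R2; Q3→R1; Q4→R1; Q5→R3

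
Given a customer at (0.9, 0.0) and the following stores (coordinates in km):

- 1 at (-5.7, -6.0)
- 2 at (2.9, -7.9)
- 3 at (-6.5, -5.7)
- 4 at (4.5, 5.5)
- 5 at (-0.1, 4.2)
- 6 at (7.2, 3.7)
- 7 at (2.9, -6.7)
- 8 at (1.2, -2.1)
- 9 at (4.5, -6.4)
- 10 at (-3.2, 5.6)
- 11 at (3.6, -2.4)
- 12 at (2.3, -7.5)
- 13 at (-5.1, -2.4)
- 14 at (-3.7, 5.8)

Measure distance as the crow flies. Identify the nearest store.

Distances from (0.9, 0.0):
1: 8.92 km
2: 8.15 km
3: 9.34 km
4: 6.57 km
5: 4.32 km
6: 7.31 km
7: 6.99 km
8: 2.12 km
9: 7.34 km
10: 6.94 km
11: 3.61 km
12: 7.63 km
13: 6.46 km
14: 7.40 km
Minimum: 8 at 2.12 km.

8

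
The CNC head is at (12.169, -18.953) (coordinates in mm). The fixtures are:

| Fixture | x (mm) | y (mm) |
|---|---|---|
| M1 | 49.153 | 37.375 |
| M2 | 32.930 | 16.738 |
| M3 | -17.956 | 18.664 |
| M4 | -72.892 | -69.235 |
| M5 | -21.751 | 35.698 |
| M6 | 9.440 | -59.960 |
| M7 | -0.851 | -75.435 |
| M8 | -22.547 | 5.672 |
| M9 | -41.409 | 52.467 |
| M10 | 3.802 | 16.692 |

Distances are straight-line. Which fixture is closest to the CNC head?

Distances from (12.169, -18.953):
M1: √((36.984)² + (56.328)²) = √(1367.81626 + 3172.84358) = 67.384 mm
M2: √((20.761)² + (35.691)²) = √(431.01912 + 1273.84748) = 41.290 mm
M3: √((-30.125)² + (37.617)²) = √(907.51562 + 1415.03869) = 48.193 mm
M4: √((-85.061)² + (-50.282)²) = √(7235.37372 + 2528.27952) = 98.811 mm
M5: √((-33.920)² + (54.651)²) = √(1150.56640 + 2986.73180) = 64.322 mm
M6: √((-2.729)² + (-41.007)²) = √(7.44744 + 1681.57405) = 41.098 mm
M7: √((-13.020)² + (-56.482)²) = √(169.52040 + 3190.21632) = 57.963 mm
M8: √((-34.716)² + (24.625)²) = √(1205.20066 + 606.39062) = 42.563 mm
M9: √((-53.578)² + (71.420)²) = √(2870.60208 + 5100.81640) = 89.283 mm
M10: √((-8.367)² + (35.645)²) = √(70.00669 + 1270.56602) = 36.614 mm
Minimum: M10 at 36.614 mm.

M10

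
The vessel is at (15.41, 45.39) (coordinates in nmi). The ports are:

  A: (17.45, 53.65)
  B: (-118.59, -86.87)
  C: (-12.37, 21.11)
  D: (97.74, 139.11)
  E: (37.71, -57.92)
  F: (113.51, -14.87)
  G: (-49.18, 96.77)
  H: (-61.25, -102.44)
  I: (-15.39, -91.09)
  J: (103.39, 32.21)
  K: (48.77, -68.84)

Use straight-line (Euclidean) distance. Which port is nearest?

Distances from (15.41, 45.39):
A: 8.51 nmi
B: 188.28 nmi
C: 36.90 nmi
D: 124.75 nmi
E: 105.69 nmi
F: 115.13 nmi
G: 82.53 nmi
H: 166.52 nmi
I: 139.91 nmi
J: 88.96 nmi
K: 119.00 nmi
Minimum: A at 8.51 nmi.

A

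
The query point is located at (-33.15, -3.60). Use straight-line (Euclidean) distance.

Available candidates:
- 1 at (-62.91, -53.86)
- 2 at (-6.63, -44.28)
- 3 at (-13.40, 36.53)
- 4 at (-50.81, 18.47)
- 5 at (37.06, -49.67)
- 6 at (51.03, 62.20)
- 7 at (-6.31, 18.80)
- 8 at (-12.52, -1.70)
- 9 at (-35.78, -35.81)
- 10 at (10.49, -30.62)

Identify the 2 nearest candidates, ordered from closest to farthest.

Distances from (-33.15, -3.60):
1: √((-29.76)² + (-50.26)²) = √(885.6576 + 2526.0676) = 58.41
2: √((26.52)² + (-40.68)²) = √(703.3104 + 1654.8624) = 48.56
3: √((19.75)² + (40.13)²) = √(390.0625 + 1610.4169) = 44.73
4: √((-17.66)² + (22.07)²) = √(311.8756 + 487.0849) = 28.27
5: √((70.21)² + (-46.07)²) = √(4929.4441 + 2122.4449) = 83.98
6: √((84.18)² + (65.80)²) = √(7086.2724 + 4329.6400) = 106.85
7: √((26.84)² + (22.40)²) = √(720.3856 + 501.7600) = 34.96
8: √((20.63)² + (1.90)²) = √(425.5969 + 3.6100) = 20.72
9: √((-2.63)² + (-32.21)²) = √(6.9169 + 1037.4841) = 32.32
10: √((43.64)² + (-27.02)²) = √(1904.4496 + 730.0804) = 51.33
Sorted: 8 (20.72) < 4 (28.27) < 9 (32.32) < 7 (34.96) < …

8, 4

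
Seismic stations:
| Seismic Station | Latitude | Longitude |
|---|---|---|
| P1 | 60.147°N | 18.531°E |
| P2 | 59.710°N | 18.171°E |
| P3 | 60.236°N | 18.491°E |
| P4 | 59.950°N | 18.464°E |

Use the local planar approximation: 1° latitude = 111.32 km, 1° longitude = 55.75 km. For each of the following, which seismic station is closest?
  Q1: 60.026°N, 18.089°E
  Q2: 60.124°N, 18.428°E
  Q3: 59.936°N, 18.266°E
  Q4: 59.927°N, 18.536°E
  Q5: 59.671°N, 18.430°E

Q1→P4; Q2→P1; Q3→P4; Q4→P4; Q5→P2

Q1 at 60.026°N, 18.089°E:
  P1: √((0.121·111.32)² + (0.442·55.75)²) = √(181.43336 + 607.20352) = 28.083 km
  P2: √((-0.316·111.32)² + (0.082·55.75)²) = √(1237.42977 + 20.89861) = 35.473 km
  P3: √((0.210·111.32)² + (0.402·55.75)²) = √(546.49348 + 502.27533) = 32.385 km
  P4: √((-0.076·111.32)² + (0.375·55.75)²) = √(71.57701 + 437.07129) = 22.553 km
  → nearest: P4 (22.553 km)
Q2 at 60.124°N, 18.428°E:
  P1: √((0.023·111.32)² + (0.103·55.75)²) = √(6.55544 + 32.97344) = 6.287 km
  P2: √((-0.414·111.32)² + (-0.257·55.75)²) = √(2123.96364 + 205.28442) = 48.262 km
  P3: √((0.112·111.32)² + (0.063·55.75)²) = √(155.44703 + 12.33590) = 12.953 km
  P4: √((-0.174·111.32)² + (0.036·55.75)²) = √(375.18450 + 4.02805) = 19.473 km
  → nearest: P1 (6.287 km)
Q3 at 59.936°N, 18.266°E:
  P1: √((0.211·111.32)² + (0.265·55.75)²) = √(551.71057 + 218.26369) = 27.748 km
  P2: √((-0.226·111.32)² + (-0.095·55.75)²) = √(632.94107 + 28.05026) = 25.710 km
  P3: √((0.300·111.32)² + (0.225·55.75)²) = √(1115.29282 + 157.34566) = 35.674 km
  P4: √((0.014·111.32)² + (0.198·55.75)²) = √(2.42886 + 121.84848) = 11.148 km
  → nearest: P4 (11.148 km)
Q4 at 59.927°N, 18.536°E:
  P1: √((0.220·111.32)² + (-0.005·55.75)²) = √(599.77969 + 0.07770) = 24.492 km
  P2: √((-0.217·111.32)² + (-0.365·55.75)²) = √(583.53359 + 414.07163) = 31.585 km
  P3: √((0.309·111.32)² + (-0.045·55.75)²) = √(1183.21415 + 6.29383) = 34.489 km
  P4: √((0.023·111.32)² + (-0.072·55.75)²) = √(6.55544 + 16.11220) = 4.761 km
  → nearest: P4 (4.761 km)
Q5 at 59.671°N, 18.430°E:
  P1: √((0.476·111.32)² + (0.101·55.75)²) = √(2807.76206 + 31.70535) = 53.287 km
  P2: √((0.039·111.32)² + (-0.259·55.75)²) = √(18.84845 + 208.49194) = 15.078 km
  P3: √((0.565·111.32)² + (0.061·55.75)²) = √(3955.88166 + 11.56510) = 62.988 km
  P4: √((0.279·111.32)² + (0.034·55.75)²) = √(964.61676 + 3.59292) = 31.116 km
  → nearest: P2 (15.078 km)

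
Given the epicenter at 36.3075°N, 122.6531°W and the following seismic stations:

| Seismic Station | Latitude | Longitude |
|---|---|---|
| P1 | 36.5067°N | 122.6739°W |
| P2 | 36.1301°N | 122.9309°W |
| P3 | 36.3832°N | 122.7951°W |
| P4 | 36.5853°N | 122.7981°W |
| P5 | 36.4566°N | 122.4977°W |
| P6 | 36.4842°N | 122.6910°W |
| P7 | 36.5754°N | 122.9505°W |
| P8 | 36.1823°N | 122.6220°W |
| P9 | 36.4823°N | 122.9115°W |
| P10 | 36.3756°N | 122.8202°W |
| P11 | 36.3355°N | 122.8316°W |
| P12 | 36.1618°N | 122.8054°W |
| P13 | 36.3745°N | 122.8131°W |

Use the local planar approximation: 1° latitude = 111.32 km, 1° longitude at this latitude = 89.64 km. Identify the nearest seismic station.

P8

Distances from 36.3075°N, 122.6531°W:
P1: √((0.1992·111.32)² + (-0.0208·89.64)²) = √(491.728141 + 3.476405) = 22.2532 km
P2: √((-0.1774·111.32)² + (-0.2778·89.64)²) = √(389.990139 + 620.109206) = 31.7821 km
P3: √((0.0757·111.32)² + (-0.1420·89.64)²) = √(71.013048 + 162.024386) = 15.2656 km
P4: √((0.2778·111.32)² + (-0.1450·89.64)²) = √(956.336823 + 168.942805) = 33.5452 km
P5: √((0.1491·111.32)² + (0.1554·89.64)²) = √(275.487363 + 194.046460) = 21.6687 km
P6: √((0.1767·111.32)² + (-0.0379·89.64)²) = √(386.918499 + 11.542028) = 19.9615 km
P7: √((0.2679·111.32)² + (-0.2974·89.64)²) = √(889.389141 + 710.698869) = 40.0011 km
P8: √((-0.1252·111.32)² + (0.0311·89.64)²) = √(194.247328 + 7.771851) = 14.2133 km
P9: √((0.1748·111.32)² + (-0.2584·89.64)²) = √(378.642407 + 536.523457) = 30.2517 km
P10: √((0.0681·111.32)² + (-0.1671·89.64)²) = √(57.469924 + 224.365768) = 16.7880 km
P11: √((0.0280·111.32)² + (-0.1785·89.64)²) = √(9.715440 + 256.023681) = 16.3015 km
P12: √((-0.1457·111.32)² + (-0.1523·89.64)²) = √(263.066471 + 186.381800) = 21.2002 km
P13: √((0.0670·111.32)² + (-0.1600·89.64)²) = √(55.628327 + 205.704438) = 16.1658 km
Minimum: P8 at 14.2133 km.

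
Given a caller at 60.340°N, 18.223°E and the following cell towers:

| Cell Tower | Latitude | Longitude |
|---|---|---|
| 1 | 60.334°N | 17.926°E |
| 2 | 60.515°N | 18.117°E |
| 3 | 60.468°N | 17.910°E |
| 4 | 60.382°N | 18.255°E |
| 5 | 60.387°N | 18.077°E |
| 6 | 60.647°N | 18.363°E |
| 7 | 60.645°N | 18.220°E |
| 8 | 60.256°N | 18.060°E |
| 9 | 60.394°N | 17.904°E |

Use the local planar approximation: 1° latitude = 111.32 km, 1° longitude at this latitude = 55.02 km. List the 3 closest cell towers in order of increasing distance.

Distances from 60.340°N, 18.223°E:
1: 16.355 km
2: 20.335 km
3: 22.352 km
4: 4.996 km
5: 9.587 km
6: 35.033 km
7: 33.953 km
8: 12.956 km
9: 18.552 km
Sorted: 4 (4.996 km) < 5 (9.587 km) < 8 (12.956 km) < 1 (16.355 km) < 9 (18.552 km) < …

4, 5, 8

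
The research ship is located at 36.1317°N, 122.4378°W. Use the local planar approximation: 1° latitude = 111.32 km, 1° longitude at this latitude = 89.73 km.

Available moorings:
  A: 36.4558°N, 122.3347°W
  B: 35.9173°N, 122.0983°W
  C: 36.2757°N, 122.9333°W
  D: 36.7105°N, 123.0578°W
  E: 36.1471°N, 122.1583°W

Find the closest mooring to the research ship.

Distances from 36.1317°N, 122.4378°W:
A: 37.2460 km
B: 38.6995 km
C: 47.2627 km
D: 85.1262 km
E: 25.1381 km
Minimum: E at 25.1381 km.

E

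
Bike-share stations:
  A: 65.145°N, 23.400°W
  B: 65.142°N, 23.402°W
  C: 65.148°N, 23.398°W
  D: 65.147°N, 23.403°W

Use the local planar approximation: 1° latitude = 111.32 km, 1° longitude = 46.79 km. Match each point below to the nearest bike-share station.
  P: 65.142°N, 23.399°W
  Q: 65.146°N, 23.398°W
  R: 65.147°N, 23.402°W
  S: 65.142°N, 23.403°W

P→B; Q→A; R→D; S→B

P at 65.142°N, 23.399°W:
  A: 0.337222 km
  B: 0.140370 km
  C: 0.669557 km
  D: 0.587224 km
  → nearest: B (0.140370 km)
Q at 65.146°N, 23.398°W:
  A: 0.145428 km
  B: 0.483015 km
  C: 0.222640 km
  D: 0.259084 km
  → nearest: A (0.145428 km)
R at 65.147°N, 23.402°W:
  A: 0.241507 km
  B: 0.556600 km
  C: 0.217764 km
  D: 0.046790 km
  → nearest: D (0.046790 km)
S at 65.142°N, 23.403°W:
  A: 0.362261 km
  B: 0.046790 km
  C: 0.707707 km
  D: 0.556600 km
  → nearest: B (0.046790 km)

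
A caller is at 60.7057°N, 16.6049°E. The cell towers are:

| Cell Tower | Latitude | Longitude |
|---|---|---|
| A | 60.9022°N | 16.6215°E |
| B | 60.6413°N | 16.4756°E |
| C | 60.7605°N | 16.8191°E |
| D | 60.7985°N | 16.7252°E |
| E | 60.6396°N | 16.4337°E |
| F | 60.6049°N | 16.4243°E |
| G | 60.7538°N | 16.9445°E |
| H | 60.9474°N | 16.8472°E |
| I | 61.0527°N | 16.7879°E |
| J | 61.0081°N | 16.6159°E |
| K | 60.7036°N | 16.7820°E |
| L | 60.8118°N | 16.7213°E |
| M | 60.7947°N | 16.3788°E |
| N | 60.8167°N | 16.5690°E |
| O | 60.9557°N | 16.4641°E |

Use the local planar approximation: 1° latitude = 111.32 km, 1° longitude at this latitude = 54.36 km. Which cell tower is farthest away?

I

Distances from 60.7057°N, 16.6049°E:
A: √((0.1965·111.32)² + (0.0166·54.36)²) = √(478.488500 + 0.814282) = 21.8930 km
B: √((-0.0644·111.32)² + (-0.1293·54.36)²) = √(51.394676 + 49.403298) = 10.0398 km
C: √((0.0548·111.32)² + (0.2142·54.36)²) = √(37.214099 + 135.580687) = 13.1451 km
D: √((0.0928·111.32)² + (0.1203·54.36)²) = √(106.719148 + 42.765165) = 12.2264 km
E: √((-0.0661·111.32)² + (-0.1712·54.36)²) = √(54.143872 + 86.609677) = 11.8640 km
F: √((-0.1008·111.32)² + (-0.1806·54.36)²) = √(125.912098 + 96.381657) = 14.9095 km
G: √((0.0481·111.32)² + (0.3396·54.36)²) = √(28.670585 + 340.795820) = 19.2215 km
H: √((0.2417·111.32)² + (0.2423·54.36)²) = √(723.935204 + 173.486516) = 29.9570 km
I: √((0.3470·111.32)² + (0.1830·54.36)²) = √(1492.125474 + 98.960316) = 39.8884 km
J: √((0.3024·111.32)² + (0.0110·54.36)²) = √(1133.208880 + 0.357556) = 33.6685 km
K: √((-0.0021·111.32)² + (0.1771·54.36)²) = √(0.054649 + 92.682133) = 9.6300 km
L: √((0.1061·111.32)² + (0.1164·54.36)²) = √(139.500949 + 40.037307) = 13.3992 km
M: √((0.0890·111.32)² + (-0.2261·54.36)²) = √(98.158160 + 151.063666) = 15.7868 km
N: √((0.1110·111.32)² + (-0.0359·54.36)²) = √(152.683587 + 3.808446) = 12.5097 km
O: √((0.2500·111.32)² + (-0.1408·54.36)²) = √(774.508900 + 58.582002) = 28.8633 km
Maximum: I at 39.8884 km.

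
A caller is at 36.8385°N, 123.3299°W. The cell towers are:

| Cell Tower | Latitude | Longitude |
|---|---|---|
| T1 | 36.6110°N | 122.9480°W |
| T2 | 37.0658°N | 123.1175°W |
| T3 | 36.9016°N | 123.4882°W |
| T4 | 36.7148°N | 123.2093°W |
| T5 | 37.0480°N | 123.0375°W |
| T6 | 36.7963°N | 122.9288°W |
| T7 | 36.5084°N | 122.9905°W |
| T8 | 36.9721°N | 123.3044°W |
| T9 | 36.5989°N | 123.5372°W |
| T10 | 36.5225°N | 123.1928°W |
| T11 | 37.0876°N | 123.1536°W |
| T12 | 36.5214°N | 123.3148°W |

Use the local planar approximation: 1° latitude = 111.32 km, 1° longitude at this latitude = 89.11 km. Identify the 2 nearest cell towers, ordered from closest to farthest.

Distances from 36.8385°N, 123.3299°W:
T1: √((-0.2275·111.32)² + (0.3819·89.11)²) = √(641.370820 + 1158.116380) = 42.4204 km
T2: √((0.2273·111.32)² + (0.2124·89.11)²) = √(640.243631 + 358.229966) = 31.5986 km
T3: √((0.0631·111.32)² + (-0.1583·89.11)²) = √(49.340678 + 198.982424) = 15.7583 km
T4: √((-0.1237·111.32)² + (0.1206·89.11)²) = √(189.620721 + 115.490830) = 17.4674 km
T5: √((0.2095·111.32)² + (0.2924·89.11)²) = √(543.894228 + 678.902838) = 34.9685 km
T6: √((-0.0422·111.32)² + (0.4011·89.11)²) = √(22.068423 + 1277.492065) = 36.0494 km
T7: √((-0.3301·111.32)² + (0.3394·89.11)²) = √(1350.322313 + 914.695544) = 47.5922 km
T8: √((0.1336·111.32)² + (0.0255·89.11)²) = √(221.186854 + 5.163370) = 15.0449 km
T9: √((-0.2396·111.32)² + (-0.2073·89.11)²) = √(711.410094 + 341.233367) = 32.4445 km
T10: √((-0.3160·111.32)² + (0.1371·89.11)²) = √(1237.429771 + 149.254625) = 37.2382 km
T11: √((0.2491·111.32)² + (0.1763·89.11)²) = √(768.942474 + 246.807022) = 31.8708 km
T12: √((-0.3171·111.32)² + (0.0151·89.11)²) = √(1246.059783 + 1.810534) = 35.3252 km
Sorted: T8 (15.0449 km) < T3 (15.7583 km) < T4 (17.4674 km) < T2 (31.5986 km) < …

T8, T3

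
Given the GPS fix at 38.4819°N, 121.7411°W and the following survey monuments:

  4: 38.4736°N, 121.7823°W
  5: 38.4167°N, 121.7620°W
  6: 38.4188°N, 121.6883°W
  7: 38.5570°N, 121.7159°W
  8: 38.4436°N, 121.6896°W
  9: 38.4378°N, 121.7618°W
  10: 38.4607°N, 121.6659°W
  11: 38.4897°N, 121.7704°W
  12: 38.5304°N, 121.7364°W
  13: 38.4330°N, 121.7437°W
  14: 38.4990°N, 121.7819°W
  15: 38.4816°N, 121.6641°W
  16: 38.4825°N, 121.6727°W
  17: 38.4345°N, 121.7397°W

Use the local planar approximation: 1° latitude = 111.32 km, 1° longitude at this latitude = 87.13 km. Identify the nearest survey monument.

11

Distances from 38.4819°N, 121.7411°W:
4: √((-0.0083·111.32)² + (-0.0412·87.13)²) = √(0.853695 + 12.886348) = 3.7068 km
5: √((-0.0652·111.32)² + (-0.0209·87.13)²) = √(52.679493 + 3.316103) = 7.4830 km
6: √((-0.0631·111.32)² + (0.0528·87.13)²) = √(49.340678 + 21.164269) = 8.3967 km
7: √((0.0751·111.32)² + (0.0252·87.13)²) = √(69.891807 + 4.820993) = 8.6437 km
8: √((-0.0383·111.32)² + (0.0515·87.13)²) = √(18.177910 + 20.134919) = 6.1897 km
9: √((-0.0441·111.32)² + (-0.0207·87.13)²) = √(24.100362 + 3.252940) = 5.2300 km
10: √((-0.0212·111.32)² + (0.0752·87.13)²) = √(5.569524 + 42.931010) = 6.9642 km
11: √((0.0078·111.32)² + (-0.0293·87.13)²) = √(0.753938 + 6.517344) = 2.6965 km
12: √((0.0485·111.32)² + (0.0047·87.13)²) = √(29.149417 + 0.167699) = 5.4145 km
13: √((-0.0489·111.32)² + (-0.0026·87.13)²) = √(29.632215 + 0.051319) = 5.4483 km
14: √((0.0171·111.32)² + (-0.0408·87.13)²) = √(3.623586 + 12.637342) = 4.0325 km
15: √((-0.0003·111.32)² + (0.0770·87.13)²) = √(0.001115 + 45.010815) = 6.7091 km
16: √((0.0006·111.32)² + (0.0684·87.13)²) = √(0.004461 + 35.517929) = 5.9601 km
17: √((-0.0474·111.32)² + (0.0014·87.13)²) = √(27.842170 + 0.014880) = 5.2780 km
Minimum: 11 at 2.6965 km.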